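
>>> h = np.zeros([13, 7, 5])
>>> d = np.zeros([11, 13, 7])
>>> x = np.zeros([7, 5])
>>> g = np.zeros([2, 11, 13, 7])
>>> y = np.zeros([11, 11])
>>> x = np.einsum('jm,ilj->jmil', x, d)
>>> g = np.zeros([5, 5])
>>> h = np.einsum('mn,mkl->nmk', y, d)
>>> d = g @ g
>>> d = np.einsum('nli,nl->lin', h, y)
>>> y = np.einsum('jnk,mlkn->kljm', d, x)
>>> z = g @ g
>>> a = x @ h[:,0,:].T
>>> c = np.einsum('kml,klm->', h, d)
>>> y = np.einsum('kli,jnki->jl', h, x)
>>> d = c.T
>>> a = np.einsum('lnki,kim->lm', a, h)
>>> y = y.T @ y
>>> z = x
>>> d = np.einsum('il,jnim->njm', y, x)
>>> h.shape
(11, 11, 13)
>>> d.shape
(5, 7, 13)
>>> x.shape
(7, 5, 11, 13)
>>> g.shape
(5, 5)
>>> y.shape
(11, 11)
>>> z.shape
(7, 5, 11, 13)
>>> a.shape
(7, 13)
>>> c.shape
()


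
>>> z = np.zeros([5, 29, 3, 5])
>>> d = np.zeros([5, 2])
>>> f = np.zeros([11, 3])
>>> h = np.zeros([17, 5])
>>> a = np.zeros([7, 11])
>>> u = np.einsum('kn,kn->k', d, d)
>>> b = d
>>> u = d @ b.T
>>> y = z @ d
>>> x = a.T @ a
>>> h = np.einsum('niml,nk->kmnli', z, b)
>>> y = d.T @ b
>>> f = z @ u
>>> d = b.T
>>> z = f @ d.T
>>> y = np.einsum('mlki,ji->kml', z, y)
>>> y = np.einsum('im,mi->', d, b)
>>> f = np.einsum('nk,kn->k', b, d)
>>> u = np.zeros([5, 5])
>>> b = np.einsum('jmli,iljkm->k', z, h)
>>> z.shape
(5, 29, 3, 2)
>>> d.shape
(2, 5)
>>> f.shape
(2,)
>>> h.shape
(2, 3, 5, 5, 29)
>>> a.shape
(7, 11)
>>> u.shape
(5, 5)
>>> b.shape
(5,)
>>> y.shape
()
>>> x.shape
(11, 11)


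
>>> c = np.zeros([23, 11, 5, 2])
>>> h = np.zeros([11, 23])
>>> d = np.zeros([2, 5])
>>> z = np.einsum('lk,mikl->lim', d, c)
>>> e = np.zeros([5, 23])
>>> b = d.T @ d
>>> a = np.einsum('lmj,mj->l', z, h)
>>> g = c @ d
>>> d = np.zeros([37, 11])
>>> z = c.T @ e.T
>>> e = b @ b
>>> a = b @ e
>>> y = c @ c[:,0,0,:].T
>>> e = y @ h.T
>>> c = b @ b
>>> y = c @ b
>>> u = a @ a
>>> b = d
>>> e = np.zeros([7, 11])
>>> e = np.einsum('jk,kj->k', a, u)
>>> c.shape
(5, 5)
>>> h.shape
(11, 23)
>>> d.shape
(37, 11)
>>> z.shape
(2, 5, 11, 5)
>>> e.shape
(5,)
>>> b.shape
(37, 11)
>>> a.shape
(5, 5)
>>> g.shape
(23, 11, 5, 5)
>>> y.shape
(5, 5)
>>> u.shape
(5, 5)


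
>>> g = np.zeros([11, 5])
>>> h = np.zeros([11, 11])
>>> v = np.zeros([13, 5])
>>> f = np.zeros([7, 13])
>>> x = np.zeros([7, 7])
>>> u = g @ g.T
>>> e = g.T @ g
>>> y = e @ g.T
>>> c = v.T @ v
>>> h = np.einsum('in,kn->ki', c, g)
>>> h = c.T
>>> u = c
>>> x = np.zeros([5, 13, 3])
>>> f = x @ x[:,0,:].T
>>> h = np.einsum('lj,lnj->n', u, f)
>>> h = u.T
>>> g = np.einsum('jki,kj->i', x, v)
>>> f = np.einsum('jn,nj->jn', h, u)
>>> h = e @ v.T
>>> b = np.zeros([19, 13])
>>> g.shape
(3,)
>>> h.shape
(5, 13)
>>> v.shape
(13, 5)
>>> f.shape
(5, 5)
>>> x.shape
(5, 13, 3)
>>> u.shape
(5, 5)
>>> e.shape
(5, 5)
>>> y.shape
(5, 11)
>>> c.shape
(5, 5)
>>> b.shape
(19, 13)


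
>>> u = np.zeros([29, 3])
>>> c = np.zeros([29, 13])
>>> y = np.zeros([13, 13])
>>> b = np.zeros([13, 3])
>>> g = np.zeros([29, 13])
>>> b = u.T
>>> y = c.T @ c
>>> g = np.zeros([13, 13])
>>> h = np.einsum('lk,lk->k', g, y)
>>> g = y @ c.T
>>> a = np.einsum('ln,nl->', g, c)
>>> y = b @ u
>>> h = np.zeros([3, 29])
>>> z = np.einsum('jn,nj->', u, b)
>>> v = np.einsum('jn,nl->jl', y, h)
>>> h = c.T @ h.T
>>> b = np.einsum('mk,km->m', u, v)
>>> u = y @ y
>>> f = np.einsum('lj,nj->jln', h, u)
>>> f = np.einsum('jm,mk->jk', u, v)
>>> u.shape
(3, 3)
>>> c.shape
(29, 13)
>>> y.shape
(3, 3)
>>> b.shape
(29,)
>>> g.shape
(13, 29)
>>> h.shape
(13, 3)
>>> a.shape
()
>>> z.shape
()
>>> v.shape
(3, 29)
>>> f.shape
(3, 29)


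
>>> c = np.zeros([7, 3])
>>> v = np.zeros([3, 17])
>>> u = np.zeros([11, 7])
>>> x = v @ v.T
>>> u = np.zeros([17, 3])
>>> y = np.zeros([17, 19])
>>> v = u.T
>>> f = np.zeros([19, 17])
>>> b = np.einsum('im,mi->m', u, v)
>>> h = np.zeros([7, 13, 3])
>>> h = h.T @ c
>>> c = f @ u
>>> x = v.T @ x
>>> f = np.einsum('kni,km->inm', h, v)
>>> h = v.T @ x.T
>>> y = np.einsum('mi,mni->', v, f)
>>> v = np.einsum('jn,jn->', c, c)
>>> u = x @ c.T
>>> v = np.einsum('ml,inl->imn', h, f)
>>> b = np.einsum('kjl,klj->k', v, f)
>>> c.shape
(19, 3)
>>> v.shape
(3, 17, 13)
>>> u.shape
(17, 19)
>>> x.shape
(17, 3)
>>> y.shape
()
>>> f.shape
(3, 13, 17)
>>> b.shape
(3,)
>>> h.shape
(17, 17)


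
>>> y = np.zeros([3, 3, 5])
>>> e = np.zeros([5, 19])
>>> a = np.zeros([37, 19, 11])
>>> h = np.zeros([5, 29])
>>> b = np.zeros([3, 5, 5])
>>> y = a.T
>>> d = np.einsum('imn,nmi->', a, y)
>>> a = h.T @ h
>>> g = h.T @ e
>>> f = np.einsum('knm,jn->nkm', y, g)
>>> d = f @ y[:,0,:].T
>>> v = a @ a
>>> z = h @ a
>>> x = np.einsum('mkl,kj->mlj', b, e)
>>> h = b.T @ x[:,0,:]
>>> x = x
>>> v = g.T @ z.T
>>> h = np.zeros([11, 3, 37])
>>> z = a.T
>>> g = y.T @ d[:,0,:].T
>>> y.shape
(11, 19, 37)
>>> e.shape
(5, 19)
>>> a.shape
(29, 29)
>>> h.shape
(11, 3, 37)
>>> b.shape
(3, 5, 5)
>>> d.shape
(19, 11, 11)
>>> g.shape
(37, 19, 19)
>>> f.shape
(19, 11, 37)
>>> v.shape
(19, 5)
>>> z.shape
(29, 29)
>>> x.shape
(3, 5, 19)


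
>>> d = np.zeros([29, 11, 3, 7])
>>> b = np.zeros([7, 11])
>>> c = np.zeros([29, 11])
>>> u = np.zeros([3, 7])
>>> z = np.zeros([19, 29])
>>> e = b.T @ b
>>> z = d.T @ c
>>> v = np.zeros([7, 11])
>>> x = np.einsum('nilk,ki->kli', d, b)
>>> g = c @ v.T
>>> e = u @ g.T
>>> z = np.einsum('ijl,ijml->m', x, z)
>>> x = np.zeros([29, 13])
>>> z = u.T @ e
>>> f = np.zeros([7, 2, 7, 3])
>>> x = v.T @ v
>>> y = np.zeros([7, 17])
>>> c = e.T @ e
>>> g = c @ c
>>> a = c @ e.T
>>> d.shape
(29, 11, 3, 7)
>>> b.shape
(7, 11)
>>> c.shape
(29, 29)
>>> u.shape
(3, 7)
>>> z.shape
(7, 29)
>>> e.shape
(3, 29)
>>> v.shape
(7, 11)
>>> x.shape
(11, 11)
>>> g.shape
(29, 29)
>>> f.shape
(7, 2, 7, 3)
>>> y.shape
(7, 17)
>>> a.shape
(29, 3)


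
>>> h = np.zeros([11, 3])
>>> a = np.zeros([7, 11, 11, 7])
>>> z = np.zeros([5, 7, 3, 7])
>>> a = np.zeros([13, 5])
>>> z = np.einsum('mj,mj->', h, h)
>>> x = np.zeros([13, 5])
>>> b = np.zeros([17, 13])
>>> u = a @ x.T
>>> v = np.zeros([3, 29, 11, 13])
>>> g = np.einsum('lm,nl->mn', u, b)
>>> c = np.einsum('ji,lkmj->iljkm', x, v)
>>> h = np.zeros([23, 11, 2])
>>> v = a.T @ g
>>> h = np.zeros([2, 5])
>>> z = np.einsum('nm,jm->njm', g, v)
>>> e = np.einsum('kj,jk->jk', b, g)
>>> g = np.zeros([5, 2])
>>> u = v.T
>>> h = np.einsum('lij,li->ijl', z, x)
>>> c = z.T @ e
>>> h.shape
(5, 17, 13)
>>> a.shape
(13, 5)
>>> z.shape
(13, 5, 17)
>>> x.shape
(13, 5)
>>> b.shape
(17, 13)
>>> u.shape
(17, 5)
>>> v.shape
(5, 17)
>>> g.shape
(5, 2)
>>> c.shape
(17, 5, 17)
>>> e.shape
(13, 17)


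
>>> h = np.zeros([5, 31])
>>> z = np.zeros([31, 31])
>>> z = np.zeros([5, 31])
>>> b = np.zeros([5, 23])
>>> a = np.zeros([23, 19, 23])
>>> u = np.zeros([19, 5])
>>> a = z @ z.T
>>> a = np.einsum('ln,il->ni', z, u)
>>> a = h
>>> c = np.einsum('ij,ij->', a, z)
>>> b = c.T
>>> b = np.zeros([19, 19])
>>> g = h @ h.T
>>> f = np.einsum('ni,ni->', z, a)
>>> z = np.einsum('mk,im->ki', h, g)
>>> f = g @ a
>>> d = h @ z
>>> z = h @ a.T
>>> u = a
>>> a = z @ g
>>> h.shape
(5, 31)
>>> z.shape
(5, 5)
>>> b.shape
(19, 19)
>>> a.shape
(5, 5)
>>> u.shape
(5, 31)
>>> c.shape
()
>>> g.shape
(5, 5)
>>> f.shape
(5, 31)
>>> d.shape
(5, 5)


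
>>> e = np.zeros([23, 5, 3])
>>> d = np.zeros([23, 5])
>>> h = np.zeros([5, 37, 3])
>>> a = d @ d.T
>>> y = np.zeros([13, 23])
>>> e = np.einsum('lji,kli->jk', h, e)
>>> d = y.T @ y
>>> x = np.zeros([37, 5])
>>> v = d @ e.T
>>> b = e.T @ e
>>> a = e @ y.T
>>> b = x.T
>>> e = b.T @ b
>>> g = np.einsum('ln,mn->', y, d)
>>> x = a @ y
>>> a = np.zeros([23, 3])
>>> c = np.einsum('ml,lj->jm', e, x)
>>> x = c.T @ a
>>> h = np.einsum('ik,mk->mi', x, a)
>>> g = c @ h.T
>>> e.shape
(37, 37)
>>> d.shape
(23, 23)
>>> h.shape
(23, 37)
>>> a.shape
(23, 3)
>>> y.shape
(13, 23)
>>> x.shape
(37, 3)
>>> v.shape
(23, 37)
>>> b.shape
(5, 37)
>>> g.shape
(23, 23)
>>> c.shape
(23, 37)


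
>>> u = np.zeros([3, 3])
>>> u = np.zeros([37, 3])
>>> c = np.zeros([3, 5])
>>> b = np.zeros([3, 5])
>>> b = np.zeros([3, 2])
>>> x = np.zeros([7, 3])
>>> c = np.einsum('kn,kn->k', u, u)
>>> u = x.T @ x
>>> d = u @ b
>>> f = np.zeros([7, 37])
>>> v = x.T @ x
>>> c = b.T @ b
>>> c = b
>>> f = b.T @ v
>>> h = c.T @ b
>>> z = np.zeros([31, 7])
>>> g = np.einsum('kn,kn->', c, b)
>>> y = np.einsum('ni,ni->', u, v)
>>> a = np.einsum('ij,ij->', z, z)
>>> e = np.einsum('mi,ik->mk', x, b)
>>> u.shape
(3, 3)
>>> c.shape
(3, 2)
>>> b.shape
(3, 2)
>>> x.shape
(7, 3)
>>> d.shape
(3, 2)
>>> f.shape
(2, 3)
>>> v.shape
(3, 3)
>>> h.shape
(2, 2)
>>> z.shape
(31, 7)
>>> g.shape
()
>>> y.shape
()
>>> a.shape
()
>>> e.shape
(7, 2)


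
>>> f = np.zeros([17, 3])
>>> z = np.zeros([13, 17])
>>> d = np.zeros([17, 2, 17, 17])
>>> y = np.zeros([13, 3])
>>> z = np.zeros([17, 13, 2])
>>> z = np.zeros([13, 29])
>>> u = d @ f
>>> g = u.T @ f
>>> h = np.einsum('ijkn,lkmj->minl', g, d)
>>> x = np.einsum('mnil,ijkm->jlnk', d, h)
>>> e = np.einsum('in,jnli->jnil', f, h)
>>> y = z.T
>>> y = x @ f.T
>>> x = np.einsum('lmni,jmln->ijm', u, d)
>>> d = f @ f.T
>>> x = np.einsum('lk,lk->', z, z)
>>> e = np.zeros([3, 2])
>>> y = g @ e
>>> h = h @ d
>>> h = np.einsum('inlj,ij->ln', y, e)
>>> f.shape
(17, 3)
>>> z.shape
(13, 29)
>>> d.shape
(17, 17)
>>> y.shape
(3, 17, 2, 2)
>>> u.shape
(17, 2, 17, 3)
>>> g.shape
(3, 17, 2, 3)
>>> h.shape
(2, 17)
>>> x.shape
()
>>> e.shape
(3, 2)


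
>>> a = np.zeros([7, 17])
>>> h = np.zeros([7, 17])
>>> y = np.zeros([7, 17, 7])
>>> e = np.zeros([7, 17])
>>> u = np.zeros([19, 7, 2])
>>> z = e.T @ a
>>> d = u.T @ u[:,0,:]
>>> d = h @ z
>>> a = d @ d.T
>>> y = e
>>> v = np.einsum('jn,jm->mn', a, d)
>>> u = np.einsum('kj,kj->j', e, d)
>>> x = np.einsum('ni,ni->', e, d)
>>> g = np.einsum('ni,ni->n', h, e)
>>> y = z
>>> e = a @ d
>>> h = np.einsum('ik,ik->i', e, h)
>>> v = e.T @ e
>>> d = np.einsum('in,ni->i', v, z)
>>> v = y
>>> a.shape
(7, 7)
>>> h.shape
(7,)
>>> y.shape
(17, 17)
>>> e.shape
(7, 17)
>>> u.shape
(17,)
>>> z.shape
(17, 17)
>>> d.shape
(17,)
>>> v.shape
(17, 17)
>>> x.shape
()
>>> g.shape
(7,)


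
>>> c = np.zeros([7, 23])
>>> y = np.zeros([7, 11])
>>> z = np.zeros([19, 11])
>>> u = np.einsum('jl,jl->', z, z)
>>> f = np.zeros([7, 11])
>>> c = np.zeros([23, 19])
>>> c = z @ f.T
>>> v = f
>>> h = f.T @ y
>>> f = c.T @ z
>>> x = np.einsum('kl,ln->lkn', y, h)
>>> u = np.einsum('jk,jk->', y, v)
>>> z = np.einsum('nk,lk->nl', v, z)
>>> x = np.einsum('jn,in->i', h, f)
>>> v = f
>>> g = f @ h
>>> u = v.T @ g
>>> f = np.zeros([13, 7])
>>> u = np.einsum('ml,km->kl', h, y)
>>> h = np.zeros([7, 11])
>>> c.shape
(19, 7)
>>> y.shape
(7, 11)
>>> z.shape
(7, 19)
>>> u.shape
(7, 11)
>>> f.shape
(13, 7)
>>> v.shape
(7, 11)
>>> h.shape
(7, 11)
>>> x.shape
(7,)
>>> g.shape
(7, 11)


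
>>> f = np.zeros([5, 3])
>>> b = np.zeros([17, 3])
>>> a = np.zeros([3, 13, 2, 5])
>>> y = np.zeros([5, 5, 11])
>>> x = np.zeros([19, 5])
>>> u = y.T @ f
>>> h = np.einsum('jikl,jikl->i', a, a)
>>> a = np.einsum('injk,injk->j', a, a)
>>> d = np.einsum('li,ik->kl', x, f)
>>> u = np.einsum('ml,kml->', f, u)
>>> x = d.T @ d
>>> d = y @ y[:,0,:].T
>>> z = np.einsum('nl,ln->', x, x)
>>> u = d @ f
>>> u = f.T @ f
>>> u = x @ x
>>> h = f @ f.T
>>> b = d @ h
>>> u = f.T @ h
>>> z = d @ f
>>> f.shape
(5, 3)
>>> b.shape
(5, 5, 5)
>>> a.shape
(2,)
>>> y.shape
(5, 5, 11)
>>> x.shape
(19, 19)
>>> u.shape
(3, 5)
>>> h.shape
(5, 5)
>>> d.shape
(5, 5, 5)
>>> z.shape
(5, 5, 3)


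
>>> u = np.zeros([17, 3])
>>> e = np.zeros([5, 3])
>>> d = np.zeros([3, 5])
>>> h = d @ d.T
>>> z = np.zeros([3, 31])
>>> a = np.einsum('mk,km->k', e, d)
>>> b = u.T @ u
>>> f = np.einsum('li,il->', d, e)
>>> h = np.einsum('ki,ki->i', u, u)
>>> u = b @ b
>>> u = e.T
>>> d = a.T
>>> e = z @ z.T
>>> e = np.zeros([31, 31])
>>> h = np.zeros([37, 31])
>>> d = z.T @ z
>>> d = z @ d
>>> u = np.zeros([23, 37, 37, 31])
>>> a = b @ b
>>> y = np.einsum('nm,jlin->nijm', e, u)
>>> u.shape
(23, 37, 37, 31)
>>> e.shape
(31, 31)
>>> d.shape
(3, 31)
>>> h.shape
(37, 31)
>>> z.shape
(3, 31)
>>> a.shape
(3, 3)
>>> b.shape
(3, 3)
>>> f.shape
()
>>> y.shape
(31, 37, 23, 31)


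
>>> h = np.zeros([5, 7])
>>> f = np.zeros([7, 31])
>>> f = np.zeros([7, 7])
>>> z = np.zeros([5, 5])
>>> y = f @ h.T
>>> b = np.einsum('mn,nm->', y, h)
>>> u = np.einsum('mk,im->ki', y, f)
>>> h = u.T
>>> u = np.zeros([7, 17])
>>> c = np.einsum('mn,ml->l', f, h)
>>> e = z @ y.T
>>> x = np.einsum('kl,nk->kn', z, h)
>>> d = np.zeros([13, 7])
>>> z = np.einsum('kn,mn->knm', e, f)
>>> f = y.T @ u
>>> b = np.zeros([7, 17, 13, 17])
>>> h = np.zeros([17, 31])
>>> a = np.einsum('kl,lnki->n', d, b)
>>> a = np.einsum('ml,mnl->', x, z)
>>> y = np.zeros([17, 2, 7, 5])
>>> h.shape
(17, 31)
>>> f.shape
(5, 17)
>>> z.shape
(5, 7, 7)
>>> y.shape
(17, 2, 7, 5)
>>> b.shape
(7, 17, 13, 17)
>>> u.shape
(7, 17)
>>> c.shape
(5,)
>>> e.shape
(5, 7)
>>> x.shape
(5, 7)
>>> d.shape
(13, 7)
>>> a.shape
()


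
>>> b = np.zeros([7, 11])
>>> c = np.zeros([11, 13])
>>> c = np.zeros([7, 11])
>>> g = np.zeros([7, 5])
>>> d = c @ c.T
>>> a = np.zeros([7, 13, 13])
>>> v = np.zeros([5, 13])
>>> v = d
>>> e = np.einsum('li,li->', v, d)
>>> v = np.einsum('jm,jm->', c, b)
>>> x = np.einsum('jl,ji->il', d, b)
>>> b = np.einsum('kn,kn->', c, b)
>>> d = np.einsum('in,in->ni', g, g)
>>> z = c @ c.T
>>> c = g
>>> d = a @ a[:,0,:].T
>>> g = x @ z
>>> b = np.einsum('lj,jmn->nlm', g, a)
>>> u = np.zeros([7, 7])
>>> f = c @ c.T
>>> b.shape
(13, 11, 13)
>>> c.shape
(7, 5)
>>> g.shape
(11, 7)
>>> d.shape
(7, 13, 7)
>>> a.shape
(7, 13, 13)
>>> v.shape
()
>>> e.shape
()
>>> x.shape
(11, 7)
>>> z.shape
(7, 7)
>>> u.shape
(7, 7)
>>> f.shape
(7, 7)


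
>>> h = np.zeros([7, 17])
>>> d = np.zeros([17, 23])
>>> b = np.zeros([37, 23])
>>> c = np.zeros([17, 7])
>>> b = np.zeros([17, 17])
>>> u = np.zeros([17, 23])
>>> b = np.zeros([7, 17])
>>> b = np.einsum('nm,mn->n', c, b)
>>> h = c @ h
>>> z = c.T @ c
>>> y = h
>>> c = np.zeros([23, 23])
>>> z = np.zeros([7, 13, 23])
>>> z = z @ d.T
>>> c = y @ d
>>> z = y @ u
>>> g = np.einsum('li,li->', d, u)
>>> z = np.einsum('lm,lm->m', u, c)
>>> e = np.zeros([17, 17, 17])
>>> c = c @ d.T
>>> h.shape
(17, 17)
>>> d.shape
(17, 23)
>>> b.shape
(17,)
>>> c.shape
(17, 17)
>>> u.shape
(17, 23)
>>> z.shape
(23,)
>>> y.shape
(17, 17)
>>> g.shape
()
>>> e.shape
(17, 17, 17)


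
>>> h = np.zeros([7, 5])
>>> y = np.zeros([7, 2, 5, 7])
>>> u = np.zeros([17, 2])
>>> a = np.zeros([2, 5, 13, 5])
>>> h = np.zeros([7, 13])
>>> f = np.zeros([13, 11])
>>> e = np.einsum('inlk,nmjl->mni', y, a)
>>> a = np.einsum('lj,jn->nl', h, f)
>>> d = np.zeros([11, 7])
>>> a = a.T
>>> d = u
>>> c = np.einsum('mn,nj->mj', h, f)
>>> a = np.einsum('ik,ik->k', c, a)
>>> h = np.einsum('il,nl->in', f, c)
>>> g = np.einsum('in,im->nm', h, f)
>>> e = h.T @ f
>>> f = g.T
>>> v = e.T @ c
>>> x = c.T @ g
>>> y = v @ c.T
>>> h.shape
(13, 7)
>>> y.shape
(11, 7)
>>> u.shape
(17, 2)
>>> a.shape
(11,)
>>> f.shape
(11, 7)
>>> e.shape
(7, 11)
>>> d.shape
(17, 2)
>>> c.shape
(7, 11)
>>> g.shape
(7, 11)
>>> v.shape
(11, 11)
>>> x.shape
(11, 11)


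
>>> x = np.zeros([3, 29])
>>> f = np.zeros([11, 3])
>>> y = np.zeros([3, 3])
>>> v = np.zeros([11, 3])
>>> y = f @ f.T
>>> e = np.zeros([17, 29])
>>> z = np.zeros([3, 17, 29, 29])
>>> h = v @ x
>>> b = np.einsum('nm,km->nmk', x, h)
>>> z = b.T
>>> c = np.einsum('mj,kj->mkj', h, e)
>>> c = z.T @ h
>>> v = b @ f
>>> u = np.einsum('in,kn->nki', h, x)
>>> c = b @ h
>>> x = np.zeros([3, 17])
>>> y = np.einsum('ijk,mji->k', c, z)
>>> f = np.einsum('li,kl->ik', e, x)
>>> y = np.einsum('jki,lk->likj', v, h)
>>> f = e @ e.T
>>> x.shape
(3, 17)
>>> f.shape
(17, 17)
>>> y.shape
(11, 3, 29, 3)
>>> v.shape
(3, 29, 3)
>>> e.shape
(17, 29)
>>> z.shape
(11, 29, 3)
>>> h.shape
(11, 29)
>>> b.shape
(3, 29, 11)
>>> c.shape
(3, 29, 29)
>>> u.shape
(29, 3, 11)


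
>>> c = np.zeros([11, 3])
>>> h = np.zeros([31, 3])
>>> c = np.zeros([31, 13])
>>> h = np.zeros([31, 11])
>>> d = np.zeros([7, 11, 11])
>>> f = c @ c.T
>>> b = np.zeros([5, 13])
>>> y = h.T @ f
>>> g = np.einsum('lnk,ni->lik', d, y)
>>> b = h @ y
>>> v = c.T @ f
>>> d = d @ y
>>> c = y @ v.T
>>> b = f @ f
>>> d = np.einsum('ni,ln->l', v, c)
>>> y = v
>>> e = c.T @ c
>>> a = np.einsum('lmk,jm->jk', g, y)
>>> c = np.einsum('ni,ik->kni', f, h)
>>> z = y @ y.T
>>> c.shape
(11, 31, 31)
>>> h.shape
(31, 11)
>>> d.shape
(11,)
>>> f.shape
(31, 31)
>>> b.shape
(31, 31)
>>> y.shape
(13, 31)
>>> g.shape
(7, 31, 11)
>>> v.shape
(13, 31)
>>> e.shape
(13, 13)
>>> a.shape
(13, 11)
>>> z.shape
(13, 13)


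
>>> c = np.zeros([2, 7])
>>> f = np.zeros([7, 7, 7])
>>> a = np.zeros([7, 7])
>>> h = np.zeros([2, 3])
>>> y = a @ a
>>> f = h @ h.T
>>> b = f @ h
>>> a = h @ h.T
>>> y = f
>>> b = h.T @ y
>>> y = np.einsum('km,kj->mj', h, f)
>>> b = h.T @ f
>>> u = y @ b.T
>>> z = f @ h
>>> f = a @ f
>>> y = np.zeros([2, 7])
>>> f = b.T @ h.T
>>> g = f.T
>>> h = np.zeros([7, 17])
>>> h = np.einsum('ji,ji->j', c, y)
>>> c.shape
(2, 7)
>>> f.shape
(2, 2)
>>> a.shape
(2, 2)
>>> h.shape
(2,)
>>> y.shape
(2, 7)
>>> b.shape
(3, 2)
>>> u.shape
(3, 3)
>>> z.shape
(2, 3)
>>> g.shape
(2, 2)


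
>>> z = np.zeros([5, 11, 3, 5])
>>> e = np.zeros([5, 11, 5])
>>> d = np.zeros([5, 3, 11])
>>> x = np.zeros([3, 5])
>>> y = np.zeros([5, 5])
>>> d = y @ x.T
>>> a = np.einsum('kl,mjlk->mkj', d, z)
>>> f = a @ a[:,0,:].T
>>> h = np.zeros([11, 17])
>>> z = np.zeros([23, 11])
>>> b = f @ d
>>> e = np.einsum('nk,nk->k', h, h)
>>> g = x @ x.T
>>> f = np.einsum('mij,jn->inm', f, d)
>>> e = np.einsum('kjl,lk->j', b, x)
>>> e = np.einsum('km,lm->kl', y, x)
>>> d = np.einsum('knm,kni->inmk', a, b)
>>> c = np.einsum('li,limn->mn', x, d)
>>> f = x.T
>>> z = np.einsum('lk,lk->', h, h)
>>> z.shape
()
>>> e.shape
(5, 3)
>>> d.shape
(3, 5, 11, 5)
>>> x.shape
(3, 5)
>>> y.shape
(5, 5)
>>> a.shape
(5, 5, 11)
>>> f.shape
(5, 3)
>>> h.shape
(11, 17)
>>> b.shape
(5, 5, 3)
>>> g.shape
(3, 3)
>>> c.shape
(11, 5)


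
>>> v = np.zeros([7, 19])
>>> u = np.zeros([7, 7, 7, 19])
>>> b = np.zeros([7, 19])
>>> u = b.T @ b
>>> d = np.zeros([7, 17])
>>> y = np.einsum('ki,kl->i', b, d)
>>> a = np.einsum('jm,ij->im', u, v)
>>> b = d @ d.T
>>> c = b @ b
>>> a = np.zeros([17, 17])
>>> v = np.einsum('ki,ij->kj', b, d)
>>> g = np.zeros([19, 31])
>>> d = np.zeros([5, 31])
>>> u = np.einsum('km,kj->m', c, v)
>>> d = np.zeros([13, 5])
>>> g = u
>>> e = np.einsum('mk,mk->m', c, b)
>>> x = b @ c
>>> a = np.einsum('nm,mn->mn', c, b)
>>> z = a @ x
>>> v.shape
(7, 17)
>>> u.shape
(7,)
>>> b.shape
(7, 7)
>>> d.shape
(13, 5)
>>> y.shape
(19,)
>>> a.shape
(7, 7)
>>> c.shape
(7, 7)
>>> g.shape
(7,)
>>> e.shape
(7,)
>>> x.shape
(7, 7)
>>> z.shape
(7, 7)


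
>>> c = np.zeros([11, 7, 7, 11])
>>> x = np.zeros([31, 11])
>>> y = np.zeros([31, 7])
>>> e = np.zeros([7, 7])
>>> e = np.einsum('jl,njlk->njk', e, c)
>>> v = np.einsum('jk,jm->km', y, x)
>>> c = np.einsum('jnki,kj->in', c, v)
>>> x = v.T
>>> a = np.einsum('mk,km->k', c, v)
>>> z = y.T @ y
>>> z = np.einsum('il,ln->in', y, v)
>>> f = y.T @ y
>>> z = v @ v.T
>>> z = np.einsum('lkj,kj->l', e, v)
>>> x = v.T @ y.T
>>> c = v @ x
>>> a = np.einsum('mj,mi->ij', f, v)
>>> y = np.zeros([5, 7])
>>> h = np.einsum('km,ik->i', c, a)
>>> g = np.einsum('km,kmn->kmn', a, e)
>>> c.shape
(7, 31)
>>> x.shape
(11, 31)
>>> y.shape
(5, 7)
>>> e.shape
(11, 7, 11)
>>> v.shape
(7, 11)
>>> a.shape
(11, 7)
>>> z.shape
(11,)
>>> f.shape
(7, 7)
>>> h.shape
(11,)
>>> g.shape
(11, 7, 11)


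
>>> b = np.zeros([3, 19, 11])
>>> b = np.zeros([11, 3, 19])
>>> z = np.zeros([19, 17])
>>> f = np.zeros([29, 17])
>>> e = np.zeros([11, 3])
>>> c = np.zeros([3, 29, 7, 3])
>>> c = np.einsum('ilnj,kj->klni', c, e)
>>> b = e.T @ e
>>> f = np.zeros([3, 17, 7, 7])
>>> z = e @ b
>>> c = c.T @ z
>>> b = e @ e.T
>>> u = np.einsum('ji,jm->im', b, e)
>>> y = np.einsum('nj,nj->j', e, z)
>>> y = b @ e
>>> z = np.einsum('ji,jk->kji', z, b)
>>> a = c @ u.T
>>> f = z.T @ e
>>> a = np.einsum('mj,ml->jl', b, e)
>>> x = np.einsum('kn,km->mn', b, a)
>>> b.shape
(11, 11)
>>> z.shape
(11, 11, 3)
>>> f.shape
(3, 11, 3)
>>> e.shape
(11, 3)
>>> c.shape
(3, 7, 29, 3)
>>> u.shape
(11, 3)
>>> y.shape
(11, 3)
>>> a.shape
(11, 3)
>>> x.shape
(3, 11)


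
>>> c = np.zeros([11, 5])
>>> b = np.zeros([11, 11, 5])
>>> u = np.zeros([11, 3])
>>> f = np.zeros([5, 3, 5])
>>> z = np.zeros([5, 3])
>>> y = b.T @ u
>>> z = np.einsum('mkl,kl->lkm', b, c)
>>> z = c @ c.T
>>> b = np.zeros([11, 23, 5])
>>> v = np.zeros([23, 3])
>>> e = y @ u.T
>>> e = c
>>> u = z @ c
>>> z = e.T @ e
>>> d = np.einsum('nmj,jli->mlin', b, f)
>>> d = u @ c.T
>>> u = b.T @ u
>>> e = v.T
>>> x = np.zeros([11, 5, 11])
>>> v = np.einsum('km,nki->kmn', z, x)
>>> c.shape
(11, 5)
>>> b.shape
(11, 23, 5)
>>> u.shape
(5, 23, 5)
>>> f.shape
(5, 3, 5)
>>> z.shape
(5, 5)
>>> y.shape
(5, 11, 3)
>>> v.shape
(5, 5, 11)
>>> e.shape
(3, 23)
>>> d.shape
(11, 11)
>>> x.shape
(11, 5, 11)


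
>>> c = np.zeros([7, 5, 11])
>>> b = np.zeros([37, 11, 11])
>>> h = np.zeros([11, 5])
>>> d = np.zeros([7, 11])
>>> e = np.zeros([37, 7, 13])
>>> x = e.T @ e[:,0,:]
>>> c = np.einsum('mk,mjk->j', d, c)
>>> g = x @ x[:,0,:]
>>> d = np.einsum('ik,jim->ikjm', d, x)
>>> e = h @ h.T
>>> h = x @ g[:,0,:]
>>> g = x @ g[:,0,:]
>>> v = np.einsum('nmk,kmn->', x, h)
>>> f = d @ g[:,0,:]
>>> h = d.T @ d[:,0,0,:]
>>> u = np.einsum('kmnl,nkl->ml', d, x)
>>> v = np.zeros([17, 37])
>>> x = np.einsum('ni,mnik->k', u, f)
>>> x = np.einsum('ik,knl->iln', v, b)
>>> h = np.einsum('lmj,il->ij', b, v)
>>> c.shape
(5,)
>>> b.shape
(37, 11, 11)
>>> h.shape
(17, 11)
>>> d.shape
(7, 11, 13, 13)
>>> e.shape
(11, 11)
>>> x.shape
(17, 11, 11)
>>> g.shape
(13, 7, 13)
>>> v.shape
(17, 37)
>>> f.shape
(7, 11, 13, 13)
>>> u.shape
(11, 13)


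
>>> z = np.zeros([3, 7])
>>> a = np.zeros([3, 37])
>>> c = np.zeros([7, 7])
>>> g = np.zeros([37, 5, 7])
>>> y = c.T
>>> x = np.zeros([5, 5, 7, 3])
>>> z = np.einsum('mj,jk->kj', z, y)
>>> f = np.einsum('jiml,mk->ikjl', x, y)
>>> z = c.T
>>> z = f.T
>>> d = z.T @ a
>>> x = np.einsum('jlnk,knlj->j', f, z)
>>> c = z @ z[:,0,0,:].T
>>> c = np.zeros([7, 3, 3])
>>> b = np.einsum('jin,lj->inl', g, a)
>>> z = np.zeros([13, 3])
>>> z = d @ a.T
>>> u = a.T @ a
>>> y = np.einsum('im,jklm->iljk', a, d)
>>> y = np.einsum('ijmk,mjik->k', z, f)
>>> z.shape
(5, 7, 5, 3)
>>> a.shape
(3, 37)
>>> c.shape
(7, 3, 3)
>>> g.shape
(37, 5, 7)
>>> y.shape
(3,)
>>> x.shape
(5,)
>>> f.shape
(5, 7, 5, 3)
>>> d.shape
(5, 7, 5, 37)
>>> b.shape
(5, 7, 3)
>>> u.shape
(37, 37)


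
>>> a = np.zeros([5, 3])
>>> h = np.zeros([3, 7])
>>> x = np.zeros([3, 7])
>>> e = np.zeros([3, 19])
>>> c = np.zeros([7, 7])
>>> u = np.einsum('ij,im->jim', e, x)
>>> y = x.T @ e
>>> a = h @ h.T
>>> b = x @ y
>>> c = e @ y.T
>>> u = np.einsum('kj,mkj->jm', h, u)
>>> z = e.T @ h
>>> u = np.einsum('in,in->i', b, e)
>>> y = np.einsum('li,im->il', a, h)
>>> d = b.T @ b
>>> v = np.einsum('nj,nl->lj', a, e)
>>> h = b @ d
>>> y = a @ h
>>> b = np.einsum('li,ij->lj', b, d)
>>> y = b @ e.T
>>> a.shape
(3, 3)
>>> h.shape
(3, 19)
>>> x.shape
(3, 7)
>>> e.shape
(3, 19)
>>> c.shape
(3, 7)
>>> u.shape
(3,)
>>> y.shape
(3, 3)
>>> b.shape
(3, 19)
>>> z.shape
(19, 7)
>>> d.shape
(19, 19)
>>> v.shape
(19, 3)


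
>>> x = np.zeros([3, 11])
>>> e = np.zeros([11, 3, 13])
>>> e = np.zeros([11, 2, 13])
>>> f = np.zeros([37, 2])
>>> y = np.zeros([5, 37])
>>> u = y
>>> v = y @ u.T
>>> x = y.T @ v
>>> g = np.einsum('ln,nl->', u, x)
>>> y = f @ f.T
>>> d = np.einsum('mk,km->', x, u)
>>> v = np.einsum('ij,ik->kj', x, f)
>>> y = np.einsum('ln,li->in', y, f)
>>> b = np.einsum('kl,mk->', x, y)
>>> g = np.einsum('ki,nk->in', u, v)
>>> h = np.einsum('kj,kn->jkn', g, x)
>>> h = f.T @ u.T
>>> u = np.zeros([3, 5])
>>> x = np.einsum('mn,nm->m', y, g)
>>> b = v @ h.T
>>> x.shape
(2,)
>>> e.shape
(11, 2, 13)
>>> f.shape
(37, 2)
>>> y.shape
(2, 37)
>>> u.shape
(3, 5)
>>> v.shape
(2, 5)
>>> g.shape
(37, 2)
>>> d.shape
()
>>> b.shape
(2, 2)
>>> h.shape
(2, 5)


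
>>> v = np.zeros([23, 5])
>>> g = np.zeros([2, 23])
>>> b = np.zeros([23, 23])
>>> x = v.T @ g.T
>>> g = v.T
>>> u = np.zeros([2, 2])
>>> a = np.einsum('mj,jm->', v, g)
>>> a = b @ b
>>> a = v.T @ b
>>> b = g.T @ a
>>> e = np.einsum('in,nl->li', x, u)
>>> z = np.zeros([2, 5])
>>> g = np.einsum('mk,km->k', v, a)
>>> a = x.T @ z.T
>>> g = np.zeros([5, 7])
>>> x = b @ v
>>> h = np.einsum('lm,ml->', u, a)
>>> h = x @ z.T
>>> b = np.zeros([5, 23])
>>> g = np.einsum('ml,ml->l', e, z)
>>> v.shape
(23, 5)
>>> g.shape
(5,)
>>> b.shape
(5, 23)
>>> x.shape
(23, 5)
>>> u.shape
(2, 2)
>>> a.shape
(2, 2)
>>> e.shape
(2, 5)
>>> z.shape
(2, 5)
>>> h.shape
(23, 2)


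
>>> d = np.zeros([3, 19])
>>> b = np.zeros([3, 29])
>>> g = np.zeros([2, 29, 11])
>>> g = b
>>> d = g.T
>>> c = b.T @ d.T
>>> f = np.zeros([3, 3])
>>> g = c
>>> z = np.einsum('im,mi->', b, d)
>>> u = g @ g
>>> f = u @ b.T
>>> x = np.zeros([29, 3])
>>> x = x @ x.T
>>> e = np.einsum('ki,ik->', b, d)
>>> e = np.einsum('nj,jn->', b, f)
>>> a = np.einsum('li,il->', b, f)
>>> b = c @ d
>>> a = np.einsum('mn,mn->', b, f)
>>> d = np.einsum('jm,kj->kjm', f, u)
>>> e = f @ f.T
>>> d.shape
(29, 29, 3)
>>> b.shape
(29, 3)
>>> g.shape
(29, 29)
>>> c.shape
(29, 29)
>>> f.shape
(29, 3)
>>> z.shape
()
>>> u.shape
(29, 29)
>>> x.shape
(29, 29)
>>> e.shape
(29, 29)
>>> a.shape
()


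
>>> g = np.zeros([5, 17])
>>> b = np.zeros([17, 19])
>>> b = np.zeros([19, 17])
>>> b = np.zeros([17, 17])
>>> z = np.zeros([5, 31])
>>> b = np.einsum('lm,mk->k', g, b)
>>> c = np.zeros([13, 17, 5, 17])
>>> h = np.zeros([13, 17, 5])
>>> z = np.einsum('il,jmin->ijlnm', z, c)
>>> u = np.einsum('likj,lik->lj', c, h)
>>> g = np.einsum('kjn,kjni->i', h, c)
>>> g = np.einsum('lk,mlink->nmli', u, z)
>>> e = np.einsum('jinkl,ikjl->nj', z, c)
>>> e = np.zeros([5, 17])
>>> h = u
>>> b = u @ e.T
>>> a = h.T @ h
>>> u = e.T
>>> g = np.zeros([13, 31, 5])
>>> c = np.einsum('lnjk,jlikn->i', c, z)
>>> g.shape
(13, 31, 5)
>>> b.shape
(13, 5)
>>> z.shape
(5, 13, 31, 17, 17)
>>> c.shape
(31,)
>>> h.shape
(13, 17)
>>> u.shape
(17, 5)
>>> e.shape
(5, 17)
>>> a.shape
(17, 17)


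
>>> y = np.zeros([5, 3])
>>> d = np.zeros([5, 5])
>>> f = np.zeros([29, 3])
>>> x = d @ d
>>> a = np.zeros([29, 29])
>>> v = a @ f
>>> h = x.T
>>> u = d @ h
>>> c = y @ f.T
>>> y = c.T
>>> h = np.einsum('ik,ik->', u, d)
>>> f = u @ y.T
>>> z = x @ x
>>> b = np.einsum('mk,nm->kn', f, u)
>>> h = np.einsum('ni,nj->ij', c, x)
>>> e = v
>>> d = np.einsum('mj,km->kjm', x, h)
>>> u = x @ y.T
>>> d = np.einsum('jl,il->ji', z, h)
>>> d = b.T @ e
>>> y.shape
(29, 5)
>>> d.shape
(5, 3)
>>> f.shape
(5, 29)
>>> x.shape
(5, 5)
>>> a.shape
(29, 29)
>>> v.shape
(29, 3)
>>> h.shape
(29, 5)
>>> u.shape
(5, 29)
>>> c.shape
(5, 29)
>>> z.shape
(5, 5)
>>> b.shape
(29, 5)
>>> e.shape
(29, 3)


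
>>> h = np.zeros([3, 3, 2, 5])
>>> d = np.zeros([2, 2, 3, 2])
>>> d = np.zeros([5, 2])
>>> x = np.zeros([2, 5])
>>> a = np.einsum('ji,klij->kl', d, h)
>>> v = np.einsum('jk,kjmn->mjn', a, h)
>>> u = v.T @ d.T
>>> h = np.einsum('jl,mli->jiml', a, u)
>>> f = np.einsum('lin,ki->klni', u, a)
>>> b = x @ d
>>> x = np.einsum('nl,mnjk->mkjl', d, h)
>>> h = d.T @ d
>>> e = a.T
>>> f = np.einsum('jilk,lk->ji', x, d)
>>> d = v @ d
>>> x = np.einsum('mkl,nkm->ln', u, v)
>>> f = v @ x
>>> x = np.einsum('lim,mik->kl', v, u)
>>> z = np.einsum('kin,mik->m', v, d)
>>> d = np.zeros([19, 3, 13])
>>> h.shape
(2, 2)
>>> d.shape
(19, 3, 13)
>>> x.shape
(5, 2)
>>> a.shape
(3, 3)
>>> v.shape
(2, 3, 5)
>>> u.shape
(5, 3, 5)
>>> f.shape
(2, 3, 2)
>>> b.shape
(2, 2)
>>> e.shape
(3, 3)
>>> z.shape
(2,)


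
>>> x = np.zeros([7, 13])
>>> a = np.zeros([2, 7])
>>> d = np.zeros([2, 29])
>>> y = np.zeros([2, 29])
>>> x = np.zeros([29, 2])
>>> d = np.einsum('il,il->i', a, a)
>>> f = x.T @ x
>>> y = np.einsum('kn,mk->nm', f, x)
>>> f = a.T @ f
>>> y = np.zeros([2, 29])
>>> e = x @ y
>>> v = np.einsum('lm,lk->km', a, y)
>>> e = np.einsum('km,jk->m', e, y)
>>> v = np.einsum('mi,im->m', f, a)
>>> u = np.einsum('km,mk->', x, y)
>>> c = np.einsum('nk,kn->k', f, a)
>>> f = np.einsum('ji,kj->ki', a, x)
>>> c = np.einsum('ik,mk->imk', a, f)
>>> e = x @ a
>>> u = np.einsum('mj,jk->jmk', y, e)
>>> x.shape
(29, 2)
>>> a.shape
(2, 7)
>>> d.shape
(2,)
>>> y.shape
(2, 29)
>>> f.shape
(29, 7)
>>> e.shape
(29, 7)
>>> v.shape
(7,)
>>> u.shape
(29, 2, 7)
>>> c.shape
(2, 29, 7)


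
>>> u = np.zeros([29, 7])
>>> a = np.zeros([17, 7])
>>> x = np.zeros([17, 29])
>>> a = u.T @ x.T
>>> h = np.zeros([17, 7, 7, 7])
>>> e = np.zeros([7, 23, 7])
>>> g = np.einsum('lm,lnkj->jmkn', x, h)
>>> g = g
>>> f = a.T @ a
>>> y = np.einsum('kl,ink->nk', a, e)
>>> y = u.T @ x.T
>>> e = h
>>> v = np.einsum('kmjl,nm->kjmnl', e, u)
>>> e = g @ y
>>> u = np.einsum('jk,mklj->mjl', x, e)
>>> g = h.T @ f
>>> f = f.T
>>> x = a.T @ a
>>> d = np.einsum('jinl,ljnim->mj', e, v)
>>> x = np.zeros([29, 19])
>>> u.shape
(7, 17, 7)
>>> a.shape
(7, 17)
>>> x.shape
(29, 19)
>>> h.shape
(17, 7, 7, 7)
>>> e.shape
(7, 29, 7, 17)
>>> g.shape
(7, 7, 7, 17)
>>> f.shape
(17, 17)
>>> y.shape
(7, 17)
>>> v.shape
(17, 7, 7, 29, 7)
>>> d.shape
(7, 7)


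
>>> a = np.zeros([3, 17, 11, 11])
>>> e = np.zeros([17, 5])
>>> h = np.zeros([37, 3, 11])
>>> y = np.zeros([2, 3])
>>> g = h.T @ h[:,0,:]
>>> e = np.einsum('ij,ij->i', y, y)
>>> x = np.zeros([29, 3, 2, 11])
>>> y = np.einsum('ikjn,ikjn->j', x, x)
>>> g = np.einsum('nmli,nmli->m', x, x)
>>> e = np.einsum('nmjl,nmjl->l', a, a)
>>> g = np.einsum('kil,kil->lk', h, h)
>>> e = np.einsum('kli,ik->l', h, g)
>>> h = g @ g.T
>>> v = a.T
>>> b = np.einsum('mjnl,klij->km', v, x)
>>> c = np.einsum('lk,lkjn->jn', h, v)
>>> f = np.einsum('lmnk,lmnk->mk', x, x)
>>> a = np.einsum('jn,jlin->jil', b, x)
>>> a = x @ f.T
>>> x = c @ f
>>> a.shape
(29, 3, 2, 3)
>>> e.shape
(3,)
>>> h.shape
(11, 11)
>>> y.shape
(2,)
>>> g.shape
(11, 37)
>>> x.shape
(17, 11)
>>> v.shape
(11, 11, 17, 3)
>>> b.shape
(29, 11)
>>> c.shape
(17, 3)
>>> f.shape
(3, 11)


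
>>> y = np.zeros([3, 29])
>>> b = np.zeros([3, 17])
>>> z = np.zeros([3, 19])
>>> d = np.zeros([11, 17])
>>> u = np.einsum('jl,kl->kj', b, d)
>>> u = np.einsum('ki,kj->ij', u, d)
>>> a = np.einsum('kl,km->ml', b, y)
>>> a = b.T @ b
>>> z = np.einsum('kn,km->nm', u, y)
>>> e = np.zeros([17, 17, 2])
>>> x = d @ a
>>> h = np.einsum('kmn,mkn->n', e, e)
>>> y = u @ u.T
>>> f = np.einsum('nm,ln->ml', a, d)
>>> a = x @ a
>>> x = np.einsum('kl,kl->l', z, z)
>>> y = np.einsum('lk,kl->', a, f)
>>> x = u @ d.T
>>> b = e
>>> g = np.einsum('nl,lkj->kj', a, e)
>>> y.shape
()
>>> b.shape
(17, 17, 2)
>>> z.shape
(17, 29)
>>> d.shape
(11, 17)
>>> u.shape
(3, 17)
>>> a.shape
(11, 17)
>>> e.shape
(17, 17, 2)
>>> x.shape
(3, 11)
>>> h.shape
(2,)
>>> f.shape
(17, 11)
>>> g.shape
(17, 2)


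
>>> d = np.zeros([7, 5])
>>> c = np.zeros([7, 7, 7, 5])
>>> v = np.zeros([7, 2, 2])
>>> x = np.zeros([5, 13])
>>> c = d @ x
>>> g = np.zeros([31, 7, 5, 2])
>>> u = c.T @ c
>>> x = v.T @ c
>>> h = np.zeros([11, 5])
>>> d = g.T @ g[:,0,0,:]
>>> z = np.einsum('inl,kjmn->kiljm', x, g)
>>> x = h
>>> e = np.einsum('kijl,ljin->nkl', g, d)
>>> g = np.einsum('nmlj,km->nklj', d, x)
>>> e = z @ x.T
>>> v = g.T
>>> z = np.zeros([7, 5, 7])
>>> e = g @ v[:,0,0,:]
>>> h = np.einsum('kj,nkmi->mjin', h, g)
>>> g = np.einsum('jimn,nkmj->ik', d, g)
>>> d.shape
(2, 5, 7, 2)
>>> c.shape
(7, 13)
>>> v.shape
(2, 7, 11, 2)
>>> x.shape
(11, 5)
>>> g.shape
(5, 11)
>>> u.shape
(13, 13)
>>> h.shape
(7, 5, 2, 2)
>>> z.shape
(7, 5, 7)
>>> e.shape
(2, 11, 7, 2)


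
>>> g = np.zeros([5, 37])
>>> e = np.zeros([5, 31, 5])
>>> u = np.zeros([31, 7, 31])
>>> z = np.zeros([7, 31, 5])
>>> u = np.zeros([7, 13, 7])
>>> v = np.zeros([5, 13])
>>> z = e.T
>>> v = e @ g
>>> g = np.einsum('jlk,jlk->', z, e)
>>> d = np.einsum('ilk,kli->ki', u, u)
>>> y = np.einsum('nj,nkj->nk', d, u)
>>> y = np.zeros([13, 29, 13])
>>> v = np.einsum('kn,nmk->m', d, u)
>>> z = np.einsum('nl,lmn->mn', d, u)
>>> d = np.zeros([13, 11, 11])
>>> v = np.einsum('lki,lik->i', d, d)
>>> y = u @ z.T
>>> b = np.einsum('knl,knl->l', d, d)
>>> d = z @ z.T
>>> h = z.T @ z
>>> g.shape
()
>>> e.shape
(5, 31, 5)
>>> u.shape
(7, 13, 7)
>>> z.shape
(13, 7)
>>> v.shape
(11,)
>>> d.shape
(13, 13)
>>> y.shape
(7, 13, 13)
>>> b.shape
(11,)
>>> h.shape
(7, 7)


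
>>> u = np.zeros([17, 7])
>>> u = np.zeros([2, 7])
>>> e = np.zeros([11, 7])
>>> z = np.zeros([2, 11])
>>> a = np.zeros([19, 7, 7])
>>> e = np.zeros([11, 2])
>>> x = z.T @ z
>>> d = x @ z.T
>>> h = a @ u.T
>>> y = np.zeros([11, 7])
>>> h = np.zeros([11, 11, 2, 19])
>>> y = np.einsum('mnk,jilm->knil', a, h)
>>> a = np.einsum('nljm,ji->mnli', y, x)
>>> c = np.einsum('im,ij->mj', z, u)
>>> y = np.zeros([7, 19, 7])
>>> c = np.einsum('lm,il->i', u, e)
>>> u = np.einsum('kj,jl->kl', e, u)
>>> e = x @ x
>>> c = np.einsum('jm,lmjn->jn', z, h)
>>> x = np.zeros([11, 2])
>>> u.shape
(11, 7)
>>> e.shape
(11, 11)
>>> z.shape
(2, 11)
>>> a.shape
(2, 7, 7, 11)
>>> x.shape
(11, 2)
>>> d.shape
(11, 2)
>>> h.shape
(11, 11, 2, 19)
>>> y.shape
(7, 19, 7)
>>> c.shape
(2, 19)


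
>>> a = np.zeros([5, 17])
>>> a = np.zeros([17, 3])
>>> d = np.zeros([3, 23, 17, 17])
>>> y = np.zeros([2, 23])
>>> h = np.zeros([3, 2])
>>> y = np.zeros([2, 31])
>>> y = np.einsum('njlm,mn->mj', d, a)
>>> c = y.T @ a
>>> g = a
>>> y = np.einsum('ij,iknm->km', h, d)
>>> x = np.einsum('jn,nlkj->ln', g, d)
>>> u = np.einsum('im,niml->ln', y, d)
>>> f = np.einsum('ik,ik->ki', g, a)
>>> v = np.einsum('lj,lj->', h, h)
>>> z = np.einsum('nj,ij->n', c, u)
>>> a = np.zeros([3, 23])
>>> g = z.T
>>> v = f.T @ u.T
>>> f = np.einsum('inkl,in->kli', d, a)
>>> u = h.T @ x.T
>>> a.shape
(3, 23)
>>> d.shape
(3, 23, 17, 17)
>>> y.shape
(23, 17)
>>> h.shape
(3, 2)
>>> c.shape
(23, 3)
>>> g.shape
(23,)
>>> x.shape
(23, 3)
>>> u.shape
(2, 23)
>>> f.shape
(17, 17, 3)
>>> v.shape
(17, 17)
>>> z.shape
(23,)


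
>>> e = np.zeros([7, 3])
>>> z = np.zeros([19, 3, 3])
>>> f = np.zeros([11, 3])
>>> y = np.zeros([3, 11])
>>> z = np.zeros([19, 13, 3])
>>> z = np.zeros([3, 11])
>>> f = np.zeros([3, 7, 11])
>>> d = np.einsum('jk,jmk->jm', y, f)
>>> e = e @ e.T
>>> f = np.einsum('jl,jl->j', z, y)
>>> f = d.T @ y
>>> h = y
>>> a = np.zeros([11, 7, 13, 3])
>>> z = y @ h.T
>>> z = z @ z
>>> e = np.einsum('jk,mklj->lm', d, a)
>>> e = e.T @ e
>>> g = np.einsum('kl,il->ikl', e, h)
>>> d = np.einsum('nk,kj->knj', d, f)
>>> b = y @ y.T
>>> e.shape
(11, 11)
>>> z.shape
(3, 3)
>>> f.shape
(7, 11)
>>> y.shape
(3, 11)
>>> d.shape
(7, 3, 11)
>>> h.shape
(3, 11)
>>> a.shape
(11, 7, 13, 3)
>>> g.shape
(3, 11, 11)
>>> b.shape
(3, 3)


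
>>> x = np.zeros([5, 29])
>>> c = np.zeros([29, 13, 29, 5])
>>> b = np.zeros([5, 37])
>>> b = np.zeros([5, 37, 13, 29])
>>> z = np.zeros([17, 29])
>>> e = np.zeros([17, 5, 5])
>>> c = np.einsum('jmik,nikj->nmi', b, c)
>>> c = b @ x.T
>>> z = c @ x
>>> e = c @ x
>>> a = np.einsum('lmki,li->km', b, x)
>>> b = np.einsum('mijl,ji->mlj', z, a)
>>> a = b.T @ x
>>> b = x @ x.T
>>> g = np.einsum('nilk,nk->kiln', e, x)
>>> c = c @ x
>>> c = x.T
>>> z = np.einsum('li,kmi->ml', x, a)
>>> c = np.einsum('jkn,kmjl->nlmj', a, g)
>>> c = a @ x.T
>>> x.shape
(5, 29)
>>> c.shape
(13, 29, 5)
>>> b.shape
(5, 5)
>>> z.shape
(29, 5)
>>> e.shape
(5, 37, 13, 29)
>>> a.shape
(13, 29, 29)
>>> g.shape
(29, 37, 13, 5)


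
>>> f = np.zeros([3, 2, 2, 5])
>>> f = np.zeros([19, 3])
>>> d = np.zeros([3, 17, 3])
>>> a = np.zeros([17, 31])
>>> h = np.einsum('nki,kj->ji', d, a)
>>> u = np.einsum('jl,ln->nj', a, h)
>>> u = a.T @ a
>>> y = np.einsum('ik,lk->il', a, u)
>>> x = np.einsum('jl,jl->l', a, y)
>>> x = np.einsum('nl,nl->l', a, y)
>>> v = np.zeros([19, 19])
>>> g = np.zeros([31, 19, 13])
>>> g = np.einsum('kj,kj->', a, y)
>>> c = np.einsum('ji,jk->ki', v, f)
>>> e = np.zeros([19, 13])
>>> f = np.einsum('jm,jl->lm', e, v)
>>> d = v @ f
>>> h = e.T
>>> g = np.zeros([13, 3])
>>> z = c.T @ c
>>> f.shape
(19, 13)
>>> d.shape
(19, 13)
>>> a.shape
(17, 31)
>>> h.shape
(13, 19)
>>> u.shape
(31, 31)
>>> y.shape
(17, 31)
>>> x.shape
(31,)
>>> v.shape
(19, 19)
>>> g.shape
(13, 3)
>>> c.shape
(3, 19)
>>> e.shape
(19, 13)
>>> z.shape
(19, 19)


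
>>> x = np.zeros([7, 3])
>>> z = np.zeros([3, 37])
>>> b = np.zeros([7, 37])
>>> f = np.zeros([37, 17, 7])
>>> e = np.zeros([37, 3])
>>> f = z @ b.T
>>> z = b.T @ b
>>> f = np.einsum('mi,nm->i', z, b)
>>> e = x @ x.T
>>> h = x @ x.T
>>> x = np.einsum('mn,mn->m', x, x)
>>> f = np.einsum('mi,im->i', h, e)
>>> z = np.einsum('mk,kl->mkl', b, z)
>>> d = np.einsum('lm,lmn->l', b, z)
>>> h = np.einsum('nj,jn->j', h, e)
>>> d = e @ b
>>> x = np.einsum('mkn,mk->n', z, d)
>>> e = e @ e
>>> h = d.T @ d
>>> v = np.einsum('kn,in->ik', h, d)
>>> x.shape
(37,)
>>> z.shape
(7, 37, 37)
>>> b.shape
(7, 37)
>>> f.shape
(7,)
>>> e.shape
(7, 7)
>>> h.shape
(37, 37)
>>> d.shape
(7, 37)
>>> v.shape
(7, 37)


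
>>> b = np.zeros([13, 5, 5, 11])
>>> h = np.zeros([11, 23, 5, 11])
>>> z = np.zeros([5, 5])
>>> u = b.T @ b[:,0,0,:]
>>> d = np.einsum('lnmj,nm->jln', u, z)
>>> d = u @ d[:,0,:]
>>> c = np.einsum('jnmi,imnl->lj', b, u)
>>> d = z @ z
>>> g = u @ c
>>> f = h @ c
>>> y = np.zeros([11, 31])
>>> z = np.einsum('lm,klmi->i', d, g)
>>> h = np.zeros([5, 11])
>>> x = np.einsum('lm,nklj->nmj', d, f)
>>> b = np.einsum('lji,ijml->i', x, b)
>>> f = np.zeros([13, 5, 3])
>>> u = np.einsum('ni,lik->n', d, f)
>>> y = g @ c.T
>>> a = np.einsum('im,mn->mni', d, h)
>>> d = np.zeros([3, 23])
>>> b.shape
(13,)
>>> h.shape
(5, 11)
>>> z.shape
(13,)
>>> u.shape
(5,)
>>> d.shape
(3, 23)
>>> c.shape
(11, 13)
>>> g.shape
(11, 5, 5, 13)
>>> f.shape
(13, 5, 3)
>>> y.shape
(11, 5, 5, 11)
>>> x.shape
(11, 5, 13)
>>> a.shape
(5, 11, 5)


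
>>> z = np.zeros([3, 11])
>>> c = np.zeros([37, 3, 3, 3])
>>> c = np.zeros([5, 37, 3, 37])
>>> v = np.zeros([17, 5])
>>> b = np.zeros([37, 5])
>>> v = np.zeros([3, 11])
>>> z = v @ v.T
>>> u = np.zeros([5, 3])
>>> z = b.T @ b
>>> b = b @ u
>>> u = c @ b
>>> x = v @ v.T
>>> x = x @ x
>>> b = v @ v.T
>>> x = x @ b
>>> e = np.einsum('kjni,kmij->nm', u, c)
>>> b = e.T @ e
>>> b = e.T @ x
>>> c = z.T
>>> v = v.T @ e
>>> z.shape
(5, 5)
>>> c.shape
(5, 5)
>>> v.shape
(11, 37)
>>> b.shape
(37, 3)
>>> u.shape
(5, 37, 3, 3)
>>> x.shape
(3, 3)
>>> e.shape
(3, 37)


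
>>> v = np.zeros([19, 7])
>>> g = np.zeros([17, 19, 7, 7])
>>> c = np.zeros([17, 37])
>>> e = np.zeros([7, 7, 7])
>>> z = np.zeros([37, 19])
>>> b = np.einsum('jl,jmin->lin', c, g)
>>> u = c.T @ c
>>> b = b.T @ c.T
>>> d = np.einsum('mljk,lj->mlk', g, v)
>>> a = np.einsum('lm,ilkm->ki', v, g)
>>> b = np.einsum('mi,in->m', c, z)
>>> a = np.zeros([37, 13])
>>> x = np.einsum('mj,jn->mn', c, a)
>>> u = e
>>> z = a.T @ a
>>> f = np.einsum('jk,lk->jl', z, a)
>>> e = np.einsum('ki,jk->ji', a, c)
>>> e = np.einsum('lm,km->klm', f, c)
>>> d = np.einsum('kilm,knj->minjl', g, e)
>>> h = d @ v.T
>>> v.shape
(19, 7)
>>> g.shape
(17, 19, 7, 7)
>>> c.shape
(17, 37)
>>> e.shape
(17, 13, 37)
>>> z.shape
(13, 13)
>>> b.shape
(17,)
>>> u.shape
(7, 7, 7)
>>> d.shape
(7, 19, 13, 37, 7)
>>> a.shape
(37, 13)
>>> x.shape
(17, 13)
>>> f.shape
(13, 37)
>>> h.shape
(7, 19, 13, 37, 19)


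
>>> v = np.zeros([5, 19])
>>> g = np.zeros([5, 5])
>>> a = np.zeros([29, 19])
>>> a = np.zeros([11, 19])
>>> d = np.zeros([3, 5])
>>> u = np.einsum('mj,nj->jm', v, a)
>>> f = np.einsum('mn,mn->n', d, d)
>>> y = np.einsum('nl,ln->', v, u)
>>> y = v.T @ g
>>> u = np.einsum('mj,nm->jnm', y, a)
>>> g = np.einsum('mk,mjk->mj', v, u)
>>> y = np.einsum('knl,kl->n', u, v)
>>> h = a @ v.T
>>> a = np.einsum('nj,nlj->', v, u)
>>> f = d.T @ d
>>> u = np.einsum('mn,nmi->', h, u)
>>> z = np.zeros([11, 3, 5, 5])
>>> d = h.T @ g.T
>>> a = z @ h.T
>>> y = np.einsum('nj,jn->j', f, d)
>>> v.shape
(5, 19)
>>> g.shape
(5, 11)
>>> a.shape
(11, 3, 5, 11)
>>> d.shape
(5, 5)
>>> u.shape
()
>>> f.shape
(5, 5)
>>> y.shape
(5,)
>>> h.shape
(11, 5)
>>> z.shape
(11, 3, 5, 5)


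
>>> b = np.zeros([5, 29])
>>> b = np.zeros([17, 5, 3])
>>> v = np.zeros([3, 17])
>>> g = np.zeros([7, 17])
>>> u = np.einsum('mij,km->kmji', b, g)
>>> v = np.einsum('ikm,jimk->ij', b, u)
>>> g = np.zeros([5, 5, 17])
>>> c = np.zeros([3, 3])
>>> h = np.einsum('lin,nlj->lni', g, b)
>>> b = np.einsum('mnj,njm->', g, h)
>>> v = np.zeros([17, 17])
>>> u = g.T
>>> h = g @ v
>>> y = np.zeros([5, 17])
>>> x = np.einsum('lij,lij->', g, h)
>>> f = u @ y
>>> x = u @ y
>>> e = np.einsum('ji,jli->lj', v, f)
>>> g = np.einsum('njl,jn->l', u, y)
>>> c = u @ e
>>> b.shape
()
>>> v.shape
(17, 17)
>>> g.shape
(5,)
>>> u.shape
(17, 5, 5)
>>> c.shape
(17, 5, 17)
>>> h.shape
(5, 5, 17)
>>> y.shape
(5, 17)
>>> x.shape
(17, 5, 17)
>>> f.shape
(17, 5, 17)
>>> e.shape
(5, 17)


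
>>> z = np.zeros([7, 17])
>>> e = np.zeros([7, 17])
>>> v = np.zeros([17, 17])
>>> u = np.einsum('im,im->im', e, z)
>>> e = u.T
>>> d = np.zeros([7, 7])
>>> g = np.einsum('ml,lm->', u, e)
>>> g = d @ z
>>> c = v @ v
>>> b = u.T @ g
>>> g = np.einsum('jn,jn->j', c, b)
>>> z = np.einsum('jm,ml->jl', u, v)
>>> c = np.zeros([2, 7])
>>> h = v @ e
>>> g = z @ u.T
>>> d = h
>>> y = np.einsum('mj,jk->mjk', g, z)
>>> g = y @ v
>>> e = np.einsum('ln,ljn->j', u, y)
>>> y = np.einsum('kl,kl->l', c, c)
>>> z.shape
(7, 17)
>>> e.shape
(7,)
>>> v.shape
(17, 17)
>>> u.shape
(7, 17)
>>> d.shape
(17, 7)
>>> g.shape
(7, 7, 17)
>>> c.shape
(2, 7)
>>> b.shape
(17, 17)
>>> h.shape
(17, 7)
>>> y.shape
(7,)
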